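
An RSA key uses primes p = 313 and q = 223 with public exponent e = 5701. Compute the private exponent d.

43981

φ(n) = (p−1)(q−1) = 312·222 = 69264.
Need d with 5701·d ≡ 1 (mod 69264). Apply the extended Euclidean algorithm:
69264 = 12*5701 + 852
5701 = 6*852 + 589
852 = 1*589 + 263
589 = 2*263 + 63
263 = 4*63 + 11
63 = 5*11 + 8
11 = 1*8 + 3
8 = 2*3 + 2
3 = 1*2 + 1
2 = 2*1 + 0
Back-substitute:
1 = 3 − 2
1 = −8 + 3·3
1 = 3·11 − 4·8
1 = −4·63 + 23·11
1 = 23·263 − 96·63
1 = −96·589 + 215·263
1 = 215·852 − 311·589
1 = −311·5701 + 2081·852
1 = 2081·69264 − 25283·5701
So 5701·(-25283) ≡ 1 (mod 69264), hence d ≡ -25283 ≡ 43981 (mod 69264).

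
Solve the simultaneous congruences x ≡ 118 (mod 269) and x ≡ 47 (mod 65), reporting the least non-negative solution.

5767

Write x = 118 + 269·k. Then 269·k ≡ 47 − 118 ≡ 59 (mod 65).
Need 269⁻¹ mod 65. Extended Euclid on (65, 9):
65 = 7×9 + 2
9 = 4×2 + 1
2 = 2×1 + 0
Back-substitute:
1 = 9 − 4·2
1 = −4·65 + 29·9
269⁻¹ ≡ 29 (mod 65), so k ≡ 29·59 ≡ 21 (mod 65).
x = 118 + 269·21 = 5767.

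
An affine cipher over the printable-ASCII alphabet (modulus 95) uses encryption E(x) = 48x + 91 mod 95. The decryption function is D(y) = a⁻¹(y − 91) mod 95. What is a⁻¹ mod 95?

Run Euclid on (95, 48):
95 = 1*48 + 47
48 = 1*47 + 1
47 = 47*1 + 0
Since gcd(48, 95) = 1, back-substitute to write 1 as a combination:
1 = 48 − 47
1 = −95 + 2·48
So 48·2 ≡ 1 (mod 95).

2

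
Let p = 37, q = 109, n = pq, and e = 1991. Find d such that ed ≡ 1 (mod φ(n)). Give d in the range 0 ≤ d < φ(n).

φ(n) = (p−1)(q−1) = 36·108 = 3888.
Need d with 1991·d ≡ 1 (mod 3888). Apply the extended Euclidean algorithm:
3888 = 1*1991 + 1897
1991 = 1*1897 + 94
1897 = 20*94 + 17
94 = 5*17 + 9
17 = 1*9 + 8
9 = 1*8 + 1
8 = 8*1 + 0
Back-substitute:
1 = 9 − 8
1 = −17 + 2·9
1 = 2·94 − 11·17
1 = −11·1897 + 222·94
1 = 222·1991 − 233·1897
1 = −233·3888 + 455·1991
So 1991·455 ≡ 1 (mod 3888), hence d = 455.

455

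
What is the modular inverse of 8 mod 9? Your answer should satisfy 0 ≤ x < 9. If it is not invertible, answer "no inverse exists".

Extended Euclidean algorithm:
9 = 1·8 + 1
8 = 8·1 + 0
The gcd is 1. Working backward:
1 = 9 − 8
Hence 8⁻¹ ≡ -1 ≡ 8 (mod 9).

8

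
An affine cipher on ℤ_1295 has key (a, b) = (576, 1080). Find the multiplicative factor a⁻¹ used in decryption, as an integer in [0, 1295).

Extended Euclidean algorithm:
1295 = 2×576 + 143
576 = 4×143 + 4
143 = 35×4 + 3
4 = 1×3 + 1
3 = 3×1 + 0
Since gcd(576, 1295) = 1, back-substitute to write 1 as a combination:
1 = 4 − 3
1 = −143 + 36·4
1 = 36·576 − 145·143
1 = −145·1295 + 326·576
So 576·326 ≡ 1 (mod 1295).

326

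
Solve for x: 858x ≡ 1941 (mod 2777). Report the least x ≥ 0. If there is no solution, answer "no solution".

First find gcd(858, 2777):
2777 = 3×858 + 203
858 = 4×203 + 46
203 = 4×46 + 19
46 = 2×19 + 8
19 = 2×8 + 3
8 = 2×3 + 2
3 = 1×2 + 1
2 = 2×1 + 0
gcd = 1, so a unique solution mod 2777 exists.
Back-substitute for the Bézout coefficients:
1 = 3 − 2
1 = −8 + 3·3
1 = 3·19 − 7·8
1 = −7·46 + 17·19
1 = 17·203 − 75·46
1 = −75·858 + 317·203
1 = 317·2777 − 1026·858
So 858·(-1026) ≡ 1 (mod 2777), giving 858⁻¹ ≡ 1751.
x ≡ 858⁻¹·1941 ≡ 1751·1941 ≡ 2420 (mod 2777).

2420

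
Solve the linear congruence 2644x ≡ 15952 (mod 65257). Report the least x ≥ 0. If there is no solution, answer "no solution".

45913

First find gcd(2644, 65257):
65257 = 24·2644 + 1801
2644 = 1·1801 + 843
1801 = 2·843 + 115
843 = 7·115 + 38
115 = 3·38 + 1
38 = 38·1 + 0
gcd = 1, so a unique solution mod 65257 exists.
Back-substitute for the Bézout coefficients:
1 = 115 − 3·38
1 = −3·843 + 22·115
1 = 22·1801 − 47·843
1 = −47·2644 + 69·1801
1 = 69·65257 − 1703·2644
So 2644·(-1703) ≡ 1 (mod 65257), giving 2644⁻¹ ≡ 63554.
x ≡ 2644⁻¹·15952 ≡ 63554·15952 ≡ 45913 (mod 65257).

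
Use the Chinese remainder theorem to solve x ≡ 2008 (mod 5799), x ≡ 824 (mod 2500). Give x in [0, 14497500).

Write x = 2008 + 5799·k. Then 5799·k ≡ 824 − 2008 ≡ 1316 (mod 2500).
Need 5799⁻¹ mod 2500. Extended Euclid on (2500, 799):
2500 = 3*799 + 103
799 = 7*103 + 78
103 = 1*78 + 25
78 = 3*25 + 3
25 = 8*3 + 1
3 = 3*1 + 0
Back-substitute:
1 = 25 − 8·3
1 = −8·78 + 25·25
1 = 25·103 − 33·78
1 = −33·799 + 256·103
1 = 256·2500 − 801·799
5799⁻¹ ≡ 1699 (mod 2500), so k ≡ 1699·1316 ≡ 884 (mod 2500).
x = 2008 + 5799·884 = 5128324.

5128324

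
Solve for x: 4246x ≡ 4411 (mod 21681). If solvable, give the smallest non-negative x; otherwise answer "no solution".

1201

First find gcd(4246, 21681):
21681 = 5*4246 + 451
4246 = 9*451 + 187
451 = 2*187 + 77
187 = 2*77 + 33
77 = 2*33 + 11
33 = 3*11 + 0
gcd = 11 and 11 | 4411, so solutions exist. Divide through by 11: 386x ≡ 401 (mod 1971).
Now find 386⁻¹ mod 1971:
1971 = 5×386 + 41
386 = 9×41 + 17
41 = 2×17 + 7
17 = 2×7 + 3
7 = 2×3 + 1
3 = 3×1 + 0
Back-substitute:
1 = 7 − 2·3
1 = −2·17 + 5·7
1 = 5·41 − 12·17
1 = −12·386 + 113·41
1 = 113·1971 − 577·386
So 386·(-577) ≡ 1 (mod 1971), i.e. 386⁻¹ ≡ 1394.
Then x ≡ 1394·401 ≡ 1201 (mod 1971); the smallest non-negative solution is x = 1201.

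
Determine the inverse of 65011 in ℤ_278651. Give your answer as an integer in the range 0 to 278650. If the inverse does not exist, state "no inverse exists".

119071

Run Euclid on (278651, 65011):
278651 = 4×65011 + 18607
65011 = 3×18607 + 9190
18607 = 2×9190 + 227
9190 = 40×227 + 110
227 = 2×110 + 7
110 = 15×7 + 5
7 = 1×5 + 2
5 = 2×2 + 1
2 = 2×1 + 0
The gcd is 1. Working backward:
1 = 5 − 2·2
1 = −2·7 + 3·5
1 = 3·110 − 47·7
1 = −47·227 + 97·110
1 = 97·9190 − 3927·227
1 = −3927·18607 + 7951·9190
1 = 7951·65011 − 27780·18607
1 = −27780·278651 + 119071·65011
So 65011·119071 ≡ 1 (mod 278651).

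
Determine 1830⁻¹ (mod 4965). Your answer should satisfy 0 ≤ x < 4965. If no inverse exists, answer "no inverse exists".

Euclidean algorithm on 4965, 1830:
4965 = 2×1830 + 1305
1830 = 1×1305 + 525
1305 = 2×525 + 255
525 = 2×255 + 15
255 = 17×15 + 0
gcd(1830, 4965) = 15 ≠ 1, so 1830 has no multiplicative inverse modulo 4965.

no inverse exists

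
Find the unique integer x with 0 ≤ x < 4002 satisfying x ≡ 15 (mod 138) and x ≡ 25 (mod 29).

1533

Write x = 15 + 138·k. Then 138·k ≡ 25 − 15 ≡ 10 (mod 29).
Need 138⁻¹ mod 29. Extended Euclid on (29, 22):
29 = 1×22 + 7
22 = 3×7 + 1
7 = 7×1 + 0
Back-substitute:
1 = 22 − 3·7
1 = −3·29 + 4·22
138⁻¹ ≡ 4 (mod 29), so k ≡ 4·10 ≡ 11 (mod 29).
x = 15 + 138·11 = 1533.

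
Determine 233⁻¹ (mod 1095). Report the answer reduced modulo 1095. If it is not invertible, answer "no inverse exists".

47

Apply the Euclidean algorithm to 1095 and 233:
1095 = 4*233 + 163
233 = 1*163 + 70
163 = 2*70 + 23
70 = 3*23 + 1
23 = 23*1 + 0
gcd = 1, so the inverse exists. Back-substitute:
1 = 70 − 3·23
1 = −3·163 + 7·70
1 = 7·233 − 10·163
1 = −10·1095 + 47·233
So 233·47 ≡ 1 (mod 1095).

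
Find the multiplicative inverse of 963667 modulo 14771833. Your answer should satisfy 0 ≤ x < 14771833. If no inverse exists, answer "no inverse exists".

4302802

Apply the Euclidean algorithm to 14771833 and 963667:
14771833 = 15*963667 + 316828
963667 = 3*316828 + 13183
316828 = 24*13183 + 436
13183 = 30*436 + 103
436 = 4*103 + 24
103 = 4*24 + 7
24 = 3*7 + 3
7 = 2*3 + 1
3 = 3*1 + 0
The gcd is 1. Working backward:
1 = 7 − 2·3
1 = −2·24 + 7·7
1 = 7·103 − 30·24
1 = −30·436 + 127·103
1 = 127·13183 − 3840·436
1 = −3840·316828 + 92287·13183
1 = 92287·963667 − 280701·316828
1 = −280701·14771833 + 4302802·963667
So 963667·4302802 ≡ 1 (mod 14771833).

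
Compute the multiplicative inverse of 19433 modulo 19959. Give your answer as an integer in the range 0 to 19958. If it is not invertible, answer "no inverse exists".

15140

Run Euclid on (19959, 19433):
19959 = 1·19433 + 526
19433 = 36·526 + 497
526 = 1·497 + 29
497 = 17·29 + 4
29 = 7·4 + 1
4 = 4·1 + 0
Since gcd(19433, 19959) = 1, back-substitute to write 1 as a combination:
1 = 29 − 7·4
1 = −7·497 + 120·29
1 = 120·526 − 127·497
1 = −127·19433 + 4692·526
1 = 4692·19959 − 4819·19433
Hence 19433⁻¹ ≡ -4819 ≡ 15140 (mod 19959).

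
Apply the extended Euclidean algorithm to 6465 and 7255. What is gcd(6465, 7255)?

5

Apply Euclid's algorithm to 7255 and 6465:
7255 = 1·6465 + 790
6465 = 8·790 + 145
790 = 5·145 + 65
145 = 2·65 + 15
65 = 4·15 + 5
15 = 3·5 + 0
gcd(6465, 7255) = 5.
Express as a combination:
5 = 65 − 4·15
5 = −4·145 + 9·65
5 = 9·790 − 49·145
5 = −49·6465 + 401·790
5 = 401·7255 − 450·6465
So 5 = (401)·7255 + (-450)·6465.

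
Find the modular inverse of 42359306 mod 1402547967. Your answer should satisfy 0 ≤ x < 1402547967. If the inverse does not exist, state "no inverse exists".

gcd(1402547967, 42359306) by repeated division:
1402547967 = 33·42359306 + 4690869
42359306 = 9·4690869 + 141485
4690869 = 33·141485 + 21864
141485 = 6·21864 + 10301
21864 = 2·10301 + 1262
10301 = 8·1262 + 205
1262 = 6·205 + 32
205 = 6·32 + 13
32 = 2·13 + 6
13 = 2·6 + 1
6 = 6·1 + 0
The gcd is 1. Working backward:
1 = 13 − 2·6
1 = −2·32 + 5·13
1 = 5·205 − 32·32
1 = −32·1262 + 197·205
1 = 197·10301 − 1608·1262
1 = −1608·21864 + 3413·10301
1 = 3413·141485 − 22086·21864
1 = −22086·4690869 + 732251·141485
1 = 732251·42359306 − 6612345·4690869
1 = −6612345·1402547967 + 218939636·42359306
So 42359306·218939636 ≡ 1 (mod 1402547967).

218939636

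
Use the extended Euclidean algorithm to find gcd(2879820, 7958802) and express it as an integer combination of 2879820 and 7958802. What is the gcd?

6

Apply Euclid's algorithm to 7958802 and 2879820:
7958802 = 2·2879820 + 2199162
2879820 = 1·2199162 + 680658
2199162 = 3·680658 + 157188
680658 = 4·157188 + 51906
157188 = 3·51906 + 1470
51906 = 35·1470 + 456
1470 = 3·456 + 102
456 = 4·102 + 48
102 = 2·48 + 6
48 = 8·6 + 0
gcd(2879820, 7958802) = 6.
Express as a combination:
6 = 102 − 2·48
6 = −2·456 + 9·102
6 = 9·1470 − 29·456
6 = −29·51906 + 1024·1470
6 = 1024·157188 − 3101·51906
6 = −3101·680658 + 13428·157188
6 = 13428·2199162 − 43385·680658
6 = −43385·2879820 + 56813·2199162
6 = 56813·7958802 − 157011·2879820
So 6 = (56813)·7958802 + (-157011)·2879820.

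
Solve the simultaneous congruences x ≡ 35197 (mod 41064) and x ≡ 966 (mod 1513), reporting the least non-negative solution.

20854645

Write x = 35197 + 41064·k. Then 41064·k ≡ 966 − 35197 ≡ 568 (mod 1513).
Need 41064⁻¹ mod 1513. Extended Euclid on (1513, 213):
1513 = 7×213 + 22
213 = 9×22 + 15
22 = 1×15 + 7
15 = 2×7 + 1
7 = 7×1 + 0
Back-substitute:
1 = 15 − 2·7
1 = −2·22 + 3·15
1 = 3·213 − 29·22
1 = −29·1513 + 206·213
41064⁻¹ ≡ 206 (mod 1513), so k ≡ 206·568 ≡ 507 (mod 1513).
x = 35197 + 41064·507 = 20854645.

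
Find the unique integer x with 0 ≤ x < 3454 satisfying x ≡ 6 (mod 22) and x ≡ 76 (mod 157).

Write x = 6 + 22·k. Then 22·k ≡ 76 − 6 ≡ 70 (mod 157).
Need 22⁻¹ mod 157. Extended Euclid on (157, 22):
157 = 7·22 + 3
22 = 7·3 + 1
3 = 3·1 + 0
Back-substitute:
1 = 22 − 7·3
1 = −7·157 + 50·22
22⁻¹ ≡ 50 (mod 157), so k ≡ 50·70 ≡ 46 (mod 157).
x = 6 + 22·46 = 1018.

1018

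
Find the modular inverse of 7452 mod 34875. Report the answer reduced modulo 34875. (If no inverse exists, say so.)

no inverse exists

Euclidean algorithm on 34875, 7452:
34875 = 4·7452 + 5067
7452 = 1·5067 + 2385
5067 = 2·2385 + 297
2385 = 8·297 + 9
297 = 33·9 + 0
Since gcd = 9 > 1, 7452 is not a unit mod 34875.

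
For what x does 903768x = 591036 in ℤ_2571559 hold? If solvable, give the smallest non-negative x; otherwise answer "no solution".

1671135

First find gcd(903768, 2571559):
2571559 = 2·903768 + 764023
903768 = 1·764023 + 139745
764023 = 5·139745 + 65298
139745 = 2·65298 + 9149
65298 = 7·9149 + 1255
9149 = 7·1255 + 364
1255 = 3·364 + 163
364 = 2·163 + 38
163 = 4·38 + 11
38 = 3·11 + 5
11 = 2·5 + 1
5 = 5·1 + 0
gcd = 1, so a unique solution mod 2571559 exists.
Back-substitute for the Bézout coefficients:
1 = 11 − 2·5
1 = −2·38 + 7·11
1 = 7·163 − 30·38
1 = −30·364 + 67·163
1 = 67·1255 − 231·364
1 = −231·9149 + 1684·1255
1 = 1684·65298 − 12019·9149
1 = −12019·139745 + 25722·65298
1 = 25722·764023 − 140629·139745
1 = −140629·903768 + 166351·764023
1 = 166351·2571559 − 473331·903768
So 903768·(-473331) ≡ 1 (mod 2571559), giving 903768⁻¹ ≡ 2098228.
x ≡ 903768⁻¹·591036 ≡ 2098228·591036 ≡ 1671135 (mod 2571559).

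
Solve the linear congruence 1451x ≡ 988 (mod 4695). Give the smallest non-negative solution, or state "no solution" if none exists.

First find gcd(1451, 4695):
4695 = 3·1451 + 342
1451 = 4·342 + 83
342 = 4·83 + 10
83 = 8·10 + 3
10 = 3·3 + 1
3 = 3·1 + 0
gcd = 1, so a unique solution mod 4695 exists.
Back-substitute for the Bézout coefficients:
1 = 10 − 3·3
1 = −3·83 + 25·10
1 = 25·342 − 103·83
1 = −103·1451 + 437·342
1 = 437·4695 − 1414·1451
So 1451·(-1414) ≡ 1 (mod 4695), giving 1451⁻¹ ≡ 3281.
x ≡ 1451⁻¹·988 ≡ 3281·988 ≡ 2078 (mod 4695).

2078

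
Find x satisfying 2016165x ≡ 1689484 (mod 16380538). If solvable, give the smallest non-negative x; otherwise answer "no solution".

First find gcd(2016165, 16380538):
16380538 = 8×2016165 + 251218
2016165 = 8×251218 + 6421
251218 = 39×6421 + 799
6421 = 8×799 + 29
799 = 27×29 + 16
29 = 1×16 + 13
16 = 1×13 + 3
13 = 4×3 + 1
3 = 3×1 + 0
gcd = 1, so a unique solution mod 16380538 exists.
Back-substitute for the Bézout coefficients:
1 = 13 − 4·3
1 = −4·16 + 5·13
1 = 5·29 − 9·16
1 = −9·799 + 248·29
1 = 248·6421 − 1993·799
1 = −1993·251218 + 77975·6421
1 = 77975·2016165 − 625793·251218
1 = −625793·16380538 + 5084319·2016165
So 2016165·(5084319) ≡ 1 (mod 16380538), giving 2016165⁻¹ ≡ 5084319.
x ≡ 2016165⁻¹·1689484 ≡ 5084319·1689484 ≡ 3376886 (mod 16380538).

3376886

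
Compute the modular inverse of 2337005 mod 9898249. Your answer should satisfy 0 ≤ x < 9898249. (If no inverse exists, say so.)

Run Euclid on (9898249, 2337005):
9898249 = 4*2337005 + 550229
2337005 = 4*550229 + 136089
550229 = 4*136089 + 5873
136089 = 23*5873 + 1010
5873 = 5*1010 + 823
1010 = 1*823 + 187
823 = 4*187 + 75
187 = 2*75 + 37
75 = 2*37 + 1
37 = 37*1 + 0
Since gcd(2337005, 9898249) = 1, back-substitute to write 1 as a combination:
1 = 75 − 2·37
1 = −2·187 + 5·75
1 = 5·823 − 22·187
1 = −22·1010 + 27·823
1 = 27·5873 − 157·1010
1 = −157·136089 + 3638·5873
1 = 3638·550229 − 14709·136089
1 = −14709·2337005 + 62474·550229
1 = 62474·9898249 − 264605·2337005
Thus 2337005·(-264605) ≡ 1 (mod 9898249); reducing, -264605 mod 9898249 = 9633644.

9633644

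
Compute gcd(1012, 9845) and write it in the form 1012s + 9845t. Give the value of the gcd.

11

Apply Euclid's algorithm to 9845 and 1012:
9845 = 9*1012 + 737
1012 = 1*737 + 275
737 = 2*275 + 187
275 = 1*187 + 88
187 = 2*88 + 11
88 = 8*11 + 0
gcd(1012, 9845) = 11.
Express as a combination:
11 = 187 − 2·88
11 = −2·275 + 3·187
11 = 3·737 − 8·275
11 = −8·1012 + 11·737
11 = 11·9845 − 107·1012
So 11 = (11)·9845 + (-107)·1012.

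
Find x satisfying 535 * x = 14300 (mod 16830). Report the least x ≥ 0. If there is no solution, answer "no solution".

1694

First find gcd(535, 16830):
16830 = 31*535 + 245
535 = 2*245 + 45
245 = 5*45 + 20
45 = 2*20 + 5
20 = 4*5 + 0
gcd = 5 and 5 | 14300, so solutions exist. Divide through by 5: 107x ≡ 2860 (mod 3366).
Now find 107⁻¹ mod 3366:
3366 = 31*107 + 49
107 = 2*49 + 9
49 = 5*9 + 4
9 = 2*4 + 1
4 = 4*1 + 0
Back-substitute:
1 = 9 − 2·4
1 = −2·49 + 11·9
1 = 11·107 − 24·49
1 = −24·3366 + 755·107
So 107⁻¹ ≡ 755 (mod 3366).
Then x ≡ 755·2860 ≡ 1694 (mod 3366); the smallest non-negative solution is x = 1694.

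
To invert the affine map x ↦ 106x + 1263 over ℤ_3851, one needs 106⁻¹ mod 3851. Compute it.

109

Extended Euclidean algorithm:
3851 = 36·106 + 35
106 = 3·35 + 1
35 = 35·1 + 0
gcd = 1, so the inverse exists. Back-substitute:
1 = 106 − 3·35
1 = −3·3851 + 109·106
So 106·109 ≡ 1 (mod 3851).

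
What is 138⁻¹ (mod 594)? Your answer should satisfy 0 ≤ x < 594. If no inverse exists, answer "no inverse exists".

no inverse exists

Euclidean algorithm on 594, 138:
594 = 4×138 + 42
138 = 3×42 + 12
42 = 3×12 + 6
12 = 2×6 + 0
Since gcd = 6 > 1, 138 is not a unit mod 594.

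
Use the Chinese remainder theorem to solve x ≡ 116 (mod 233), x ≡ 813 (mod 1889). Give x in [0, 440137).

106597

Write x = 116 + 233·k. Then 233·k ≡ 813 − 116 ≡ 697 (mod 1889).
Need 233⁻¹ mod 1889. Extended Euclid on (1889, 233):
1889 = 8*233 + 25
233 = 9*25 + 8
25 = 3*8 + 1
8 = 8*1 + 0
Back-substitute:
1 = 25 − 3·8
1 = −3·233 + 28·25
1 = 28·1889 − 227·233
233⁻¹ ≡ 1662 (mod 1889), so k ≡ 1662·697 ≡ 457 (mod 1889).
x = 116 + 233·457 = 106597.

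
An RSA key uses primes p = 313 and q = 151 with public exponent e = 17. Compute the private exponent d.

φ(n) = (p−1)(q−1) = 312·150 = 46800.
Need d with 17·d ≡ 1 (mod 46800). Apply the extended Euclidean algorithm:
46800 = 2752*17 + 16
17 = 1*16 + 1
16 = 16*1 + 0
Back-substitute:
1 = 17 − 16
1 = −46800 + 2753·17
So 17·2753 ≡ 1 (mod 46800), hence d = 2753.

2753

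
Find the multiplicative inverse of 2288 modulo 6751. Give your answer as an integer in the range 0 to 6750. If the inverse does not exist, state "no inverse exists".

gcd(6751, 2288) by repeated division:
6751 = 2*2288 + 2175
2288 = 1*2175 + 113
2175 = 19*113 + 28
113 = 4*28 + 1
28 = 28*1 + 0
Since gcd(2288, 6751) = 1, back-substitute to write 1 as a combination:
1 = 113 − 4·28
1 = −4·2175 + 77·113
1 = 77·2288 − 81·2175
1 = −81·6751 + 239·2288
So 2288·239 ≡ 1 (mod 6751).

239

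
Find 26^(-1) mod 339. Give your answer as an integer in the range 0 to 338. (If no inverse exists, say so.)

Run Euclid on (339, 26):
339 = 13×26 + 1
26 = 26×1 + 0
gcd = 1, so the inverse exists. Back-substitute:
1 = 339 − 13·26
Thus 26·(-13) ≡ 1 (mod 339); reducing, -13 mod 339 = 326.

326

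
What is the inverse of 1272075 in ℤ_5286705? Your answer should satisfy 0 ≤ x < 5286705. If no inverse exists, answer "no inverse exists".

Compute gcd(1272075, 5286705):
5286705 = 4*1272075 + 198405
1272075 = 6*198405 + 81645
198405 = 2*81645 + 35115
81645 = 2*35115 + 11415
35115 = 3*11415 + 870
11415 = 13*870 + 105
870 = 8*105 + 30
105 = 3*30 + 15
30 = 2*15 + 0
gcd(1272075, 5286705) = 15 ≠ 1, so 1272075 has no multiplicative inverse modulo 5286705.

no inverse exists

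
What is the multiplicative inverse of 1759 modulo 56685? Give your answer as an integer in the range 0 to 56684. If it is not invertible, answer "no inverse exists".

47404

Extended Euclidean algorithm:
56685 = 32·1759 + 397
1759 = 4·397 + 171
397 = 2·171 + 55
171 = 3·55 + 6
55 = 9·6 + 1
6 = 6·1 + 0
Since gcd(1759, 56685) = 1, back-substitute to write 1 as a combination:
1 = 55 − 9·6
1 = −9·171 + 28·55
1 = 28·397 − 65·171
1 = −65·1759 + 288·397
1 = 288·56685 − 9281·1759
Thus 1759·(-9281) ≡ 1 (mod 56685); reducing, -9281 mod 56685 = 47404.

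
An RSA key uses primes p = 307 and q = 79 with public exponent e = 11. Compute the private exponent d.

φ(n) = (p−1)(q−1) = 306·78 = 23868.
Need d with 11·d ≡ 1 (mod 23868). Apply the extended Euclidean algorithm:
23868 = 2169·11 + 9
11 = 1·9 + 2
9 = 4·2 + 1
2 = 2·1 + 0
Back-substitute:
1 = 9 − 4·2
1 = −4·11 + 5·9
1 = 5·23868 − 10849·11
So 11·(-10849) ≡ 1 (mod 23868), hence d ≡ -10849 ≡ 13019 (mod 23868).

13019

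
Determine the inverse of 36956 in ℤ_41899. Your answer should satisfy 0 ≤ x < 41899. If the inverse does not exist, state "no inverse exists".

Apply the Euclidean algorithm to 41899 and 36956:
41899 = 1×36956 + 4943
36956 = 7×4943 + 2355
4943 = 2×2355 + 233
2355 = 10×233 + 25
233 = 9×25 + 8
25 = 3×8 + 1
8 = 8×1 + 0
Since gcd(36956, 41899) = 1, back-substitute to write 1 as a combination:
1 = 25 − 3·8
1 = −3·233 + 28·25
1 = 28·2355 − 283·233
1 = −283·4943 + 594·2355
1 = 594·36956 − 4441·4943
1 = −4441·41899 + 5035·36956
So 36956·5035 ≡ 1 (mod 41899).

5035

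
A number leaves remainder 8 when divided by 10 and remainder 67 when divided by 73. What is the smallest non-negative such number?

Write x = 8 + 10·k. Then 10·k ≡ 67 − 8 ≡ 59 (mod 73).
Need 10⁻¹ mod 73. Extended Euclid on (73, 10):
73 = 7×10 + 3
10 = 3×3 + 1
3 = 3×1 + 0
Back-substitute:
1 = 10 − 3·3
1 = −3·73 + 22·10
10⁻¹ ≡ 22 (mod 73), so k ≡ 22·59 ≡ 57 (mod 73).
x = 8 + 10·57 = 578.

578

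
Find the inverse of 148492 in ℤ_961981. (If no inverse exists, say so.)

gcd(961981, 148492) by repeated division:
961981 = 6×148492 + 71029
148492 = 2×71029 + 6434
71029 = 11×6434 + 255
6434 = 25×255 + 59
255 = 4×59 + 19
59 = 3×19 + 2
19 = 9×2 + 1
2 = 2×1 + 0
The gcd is 1. Working backward:
1 = 19 − 9·2
1 = −9·59 + 28·19
1 = 28·255 − 121·59
1 = −121·6434 + 3053·255
1 = 3053·71029 − 33704·6434
1 = −33704·148492 + 70461·71029
1 = 70461·961981 − 456470·148492
So 148492·(-456470) ≡ 1 (mod 961981), and -456470 ≡ 505511 (mod 961981).

505511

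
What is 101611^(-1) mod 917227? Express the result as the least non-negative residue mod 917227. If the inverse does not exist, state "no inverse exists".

gcd(917227, 101611) by repeated division:
917227 = 9*101611 + 2728
101611 = 37*2728 + 675
2728 = 4*675 + 28
675 = 24*28 + 3
28 = 9*3 + 1
3 = 3*1 + 0
The gcd is 1. Working backward:
1 = 28 − 9·3
1 = −9·675 + 217·28
1 = 217·2728 − 877·675
1 = −877·101611 + 32666·2728
1 = 32666·917227 − 294871·101611
Thus 101611·(-294871) ≡ 1 (mod 917227); reducing, -294871 mod 917227 = 622356.

622356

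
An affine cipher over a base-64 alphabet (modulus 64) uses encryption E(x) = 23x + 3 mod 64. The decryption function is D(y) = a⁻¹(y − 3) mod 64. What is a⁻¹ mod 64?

39

Apply the Euclidean algorithm to 64 and 23:
64 = 2·23 + 18
23 = 1·18 + 5
18 = 3·5 + 3
5 = 1·3 + 2
3 = 1·2 + 1
2 = 2·1 + 0
gcd = 1, so the inverse exists. Back-substitute:
1 = 3 − 2
1 = −5 + 2·3
1 = 2·18 − 7·5
1 = −7·23 + 9·18
1 = 9·64 − 25·23
Thus 23·(-25) ≡ 1 (mod 64); reducing, -25 mod 64 = 39.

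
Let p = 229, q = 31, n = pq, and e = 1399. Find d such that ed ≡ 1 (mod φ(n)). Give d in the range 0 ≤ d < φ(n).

5119

φ(n) = (p−1)(q−1) = 228·30 = 6840.
Need d with 1399·d ≡ 1 (mod 6840). Apply the extended Euclidean algorithm:
6840 = 4*1399 + 1244
1399 = 1*1244 + 155
1244 = 8*155 + 4
155 = 38*4 + 3
4 = 1*3 + 1
3 = 3*1 + 0
Back-substitute:
1 = 4 − 3
1 = −155 + 39·4
1 = 39·1244 − 313·155
1 = −313·1399 + 352·1244
1 = 352·6840 − 1721·1399
So 1399·(-1721) ≡ 1 (mod 6840), hence d ≡ -1721 ≡ 5119 (mod 6840).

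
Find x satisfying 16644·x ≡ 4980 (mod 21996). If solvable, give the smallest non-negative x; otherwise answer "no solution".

First find gcd(16644, 21996):
21996 = 1×16644 + 5352
16644 = 3×5352 + 588
5352 = 9×588 + 60
588 = 9×60 + 48
60 = 1×48 + 12
48 = 4×12 + 0
gcd = 12 and 12 | 4980, so solutions exist. Divide through by 12: 1387x ≡ 415 (mod 1833).
Now find 1387⁻¹ mod 1833:
1833 = 1*1387 + 446
1387 = 3*446 + 49
446 = 9*49 + 5
49 = 9*5 + 4
5 = 1*4 + 1
4 = 4*1 + 0
Back-substitute:
1 = 5 − 4
1 = −49 + 10·5
1 = 10·446 − 91·49
1 = −91·1387 + 283·446
1 = 283·1833 − 374·1387
So 1387·(-374) ≡ 1 (mod 1833), i.e. 1387⁻¹ ≡ 1459.
Then x ≡ 1459·415 ≡ 595 (mod 1833); the smallest non-negative solution is x = 595.

595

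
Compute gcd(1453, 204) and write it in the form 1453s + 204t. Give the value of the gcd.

Euclidean algorithm:
1453 = 7*204 + 25
204 = 8*25 + 4
25 = 6*4 + 1
4 = 4*1 + 0
gcd(1453, 204) = 1.
Express as a combination:
1 = 25 − 6·4
1 = −6·204 + 49·25
1 = 49·1453 − 349·204
So 1 = (49)·1453 + (-349)·204.

1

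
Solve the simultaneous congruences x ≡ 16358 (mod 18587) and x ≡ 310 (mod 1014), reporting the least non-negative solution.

13584868

Write x = 16358 + 18587·k. Then 18587·k ≡ 310 − 16358 ≡ 176 (mod 1014).
Need 18587⁻¹ mod 1014. Extended Euclid on (1014, 335):
1014 = 3×335 + 9
335 = 37×9 + 2
9 = 4×2 + 1
2 = 2×1 + 0
Back-substitute:
1 = 9 − 4·2
1 = −4·335 + 149·9
1 = 149·1014 − 451·335
18587⁻¹ ≡ 563 (mod 1014), so k ≡ 563·176 ≡ 730 (mod 1014).
x = 16358 + 18587·730 = 13584868.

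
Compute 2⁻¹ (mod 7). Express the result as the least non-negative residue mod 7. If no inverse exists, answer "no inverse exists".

4

gcd(7, 2) by repeated division:
7 = 3×2 + 1
2 = 2×1 + 0
gcd = 1, so the inverse exists. Back-substitute:
1 = 7 − 3·2
Thus 2·(-3) ≡ 1 (mod 7); reducing, -3 mod 7 = 4.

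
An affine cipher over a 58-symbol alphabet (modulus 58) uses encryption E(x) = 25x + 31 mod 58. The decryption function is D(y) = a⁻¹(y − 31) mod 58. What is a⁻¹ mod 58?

Apply the Euclidean algorithm to 58 and 25:
58 = 2*25 + 8
25 = 3*8 + 1
8 = 8*1 + 0
gcd = 1, so the inverse exists. Back-substitute:
1 = 25 − 3·8
1 = −3·58 + 7·25
So 25·7 ≡ 1 (mod 58).

7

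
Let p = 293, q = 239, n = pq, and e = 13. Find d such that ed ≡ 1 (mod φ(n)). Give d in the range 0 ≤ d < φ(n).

37421

φ(n) = (p−1)(q−1) = 292·238 = 69496.
Need d with 13·d ≡ 1 (mod 69496). Apply the extended Euclidean algorithm:
69496 = 5345·13 + 11
13 = 1·11 + 2
11 = 5·2 + 1
2 = 2·1 + 0
Back-substitute:
1 = 11 − 5·2
1 = −5·13 + 6·11
1 = 6·69496 − 32075·13
So 13·(-32075) ≡ 1 (mod 69496), hence d ≡ -32075 ≡ 37421 (mod 69496).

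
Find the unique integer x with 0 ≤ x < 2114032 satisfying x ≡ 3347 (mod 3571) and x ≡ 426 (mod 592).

678266

Write x = 3347 + 3571·k. Then 3571·k ≡ 426 − 3347 ≡ 39 (mod 592).
Need 3571⁻¹ mod 592. Extended Euclid on (592, 19):
592 = 31×19 + 3
19 = 6×3 + 1
3 = 3×1 + 0
Back-substitute:
1 = 19 − 6·3
1 = −6·592 + 187·19
3571⁻¹ ≡ 187 (mod 592), so k ≡ 187·39 ≡ 189 (mod 592).
x = 3347 + 3571·189 = 678266.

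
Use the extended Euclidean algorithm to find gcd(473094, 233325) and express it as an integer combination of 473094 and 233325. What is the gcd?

Euclidean algorithm:
473094 = 2·233325 + 6444
233325 = 36·6444 + 1341
6444 = 4·1341 + 1080
1341 = 1·1080 + 261
1080 = 4·261 + 36
261 = 7·36 + 9
36 = 4·9 + 0
gcd(473094, 233325) = 9.
Express as a combination:
9 = 261 − 7·36
9 = −7·1080 + 29·261
9 = 29·1341 − 36·1080
9 = −36·6444 + 173·1341
9 = 173·233325 − 6264·6444
9 = −6264·473094 + 12701·233325
So 9 = (-6264)·473094 + (12701)·233325.

9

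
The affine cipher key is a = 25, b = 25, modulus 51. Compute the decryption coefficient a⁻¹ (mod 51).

49

Extended Euclidean algorithm:
51 = 2×25 + 1
25 = 25×1 + 0
Since gcd(25, 51) = 1, back-substitute to write 1 as a combination:
1 = 51 − 2·25
Hence 25⁻¹ ≡ -2 ≡ 49 (mod 51).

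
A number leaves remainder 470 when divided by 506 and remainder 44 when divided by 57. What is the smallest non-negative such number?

6542

Write x = 470 + 506·k. Then 506·k ≡ 44 − 470 ≡ 30 (mod 57).
Need 506⁻¹ mod 57. Extended Euclid on (57, 50):
57 = 1·50 + 7
50 = 7·7 + 1
7 = 7·1 + 0
Back-substitute:
1 = 50 − 7·7
1 = −7·57 + 8·50
506⁻¹ ≡ 8 (mod 57), so k ≡ 8·30 ≡ 12 (mod 57).
x = 470 + 506·12 = 6542.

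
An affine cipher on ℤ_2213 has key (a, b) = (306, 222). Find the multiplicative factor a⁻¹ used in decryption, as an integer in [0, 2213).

1309

Run Euclid on (2213, 306):
2213 = 7·306 + 71
306 = 4·71 + 22
71 = 3·22 + 5
22 = 4·5 + 2
5 = 2·2 + 1
2 = 2·1 + 0
The gcd is 1. Working backward:
1 = 5 − 2·2
1 = −2·22 + 9·5
1 = 9·71 − 29·22
1 = −29·306 + 125·71
1 = 125·2213 − 904·306
Hence 306⁻¹ ≡ -904 ≡ 1309 (mod 2213).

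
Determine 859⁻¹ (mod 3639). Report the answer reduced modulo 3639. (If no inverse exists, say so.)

Apply the Euclidean algorithm to 3639 and 859:
3639 = 4*859 + 203
859 = 4*203 + 47
203 = 4*47 + 15
47 = 3*15 + 2
15 = 7*2 + 1
2 = 2*1 + 0
The gcd is 1. Working backward:
1 = 15 − 7·2
1 = −7·47 + 22·15
1 = 22·203 − 95·47
1 = −95·859 + 402·203
1 = 402·3639 − 1703·859
So 859·(-1703) ≡ 1 (mod 3639), and -1703 ≡ 1936 (mod 3639).

1936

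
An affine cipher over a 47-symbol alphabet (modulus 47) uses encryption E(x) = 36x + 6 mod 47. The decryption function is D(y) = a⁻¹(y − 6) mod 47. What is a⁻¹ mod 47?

Apply the Euclidean algorithm to 47 and 36:
47 = 1·36 + 11
36 = 3·11 + 3
11 = 3·3 + 2
3 = 1·2 + 1
2 = 2·1 + 0
gcd = 1, so the inverse exists. Back-substitute:
1 = 3 − 2
1 = −11 + 4·3
1 = 4·36 − 13·11
1 = −13·47 + 17·36
So 36·17 ≡ 1 (mod 47).

17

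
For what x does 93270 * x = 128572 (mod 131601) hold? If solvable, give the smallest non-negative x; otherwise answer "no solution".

no solution

gcd(93270, 131601):
131601 = 1*93270 + 38331
93270 = 2*38331 + 16608
38331 = 2*16608 + 5115
16608 = 3*5115 + 1263
5115 = 4*1263 + 63
1263 = 20*63 + 3
63 = 21*3 + 0
gcd = 3, but 3 ∤ 128572, so the congruence has no solution.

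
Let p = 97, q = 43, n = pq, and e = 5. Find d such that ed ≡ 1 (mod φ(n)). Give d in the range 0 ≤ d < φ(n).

1613

φ(n) = (p−1)(q−1) = 96·42 = 4032.
Need d with 5·d ≡ 1 (mod 4032). Apply the extended Euclidean algorithm:
4032 = 806*5 + 2
5 = 2*2 + 1
2 = 2*1 + 0
Back-substitute:
1 = 5 − 2·2
1 = −2·4032 + 1613·5
So 5·1613 ≡ 1 (mod 4032), hence d = 1613.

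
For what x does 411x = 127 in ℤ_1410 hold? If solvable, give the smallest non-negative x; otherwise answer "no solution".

gcd(411, 1410):
1410 = 3·411 + 177
411 = 2·177 + 57
177 = 3·57 + 6
57 = 9·6 + 3
6 = 2·3 + 0
gcd = 3, but 3 ∤ 127, so the congruence has no solution.

no solution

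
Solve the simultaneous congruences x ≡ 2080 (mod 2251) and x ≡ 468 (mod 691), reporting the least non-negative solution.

Write x = 2080 + 2251·k. Then 2251·k ≡ 468 − 2080 ≡ 461 (mod 691).
Need 2251⁻¹ mod 691. Extended Euclid on (691, 178):
691 = 3×178 + 157
178 = 1×157 + 21
157 = 7×21 + 10
21 = 2×10 + 1
10 = 10×1 + 0
Back-substitute:
1 = 21 − 2·10
1 = −2·157 + 15·21
1 = 15·178 − 17·157
1 = −17·691 + 66·178
2251⁻¹ ≡ 66 (mod 691), so k ≡ 66·461 ≡ 22 (mod 691).
x = 2080 + 2251·22 = 51602.

51602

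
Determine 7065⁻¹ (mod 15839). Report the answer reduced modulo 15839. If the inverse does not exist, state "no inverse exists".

3735

gcd(15839, 7065) by repeated division:
15839 = 2×7065 + 1709
7065 = 4×1709 + 229
1709 = 7×229 + 106
229 = 2×106 + 17
106 = 6×17 + 4
17 = 4×4 + 1
4 = 4×1 + 0
Since gcd(7065, 15839) = 1, back-substitute to write 1 as a combination:
1 = 17 − 4·4
1 = −4·106 + 25·17
1 = 25·229 − 54·106
1 = −54·1709 + 403·229
1 = 403·7065 − 1666·1709
1 = −1666·15839 + 3735·7065
So 7065·3735 ≡ 1 (mod 15839).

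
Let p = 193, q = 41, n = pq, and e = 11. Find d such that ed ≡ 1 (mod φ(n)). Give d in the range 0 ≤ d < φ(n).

3491

φ(n) = (p−1)(q−1) = 192·40 = 7680.
Need d with 11·d ≡ 1 (mod 7680). Apply the extended Euclidean algorithm:
7680 = 698*11 + 2
11 = 5*2 + 1
2 = 2*1 + 0
Back-substitute:
1 = 11 − 5·2
1 = −5·7680 + 3491·11
So 11·3491 ≡ 1 (mod 7680), hence d = 3491.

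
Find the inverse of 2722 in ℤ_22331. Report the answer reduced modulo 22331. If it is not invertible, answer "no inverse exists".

Extended Euclidean algorithm:
22331 = 8·2722 + 555
2722 = 4·555 + 502
555 = 1·502 + 53
502 = 9·53 + 25
53 = 2·25 + 3
25 = 8·3 + 1
3 = 3·1 + 0
Since gcd(2722, 22331) = 1, back-substitute to write 1 as a combination:
1 = 25 − 8·3
1 = −8·53 + 17·25
1 = 17·502 − 161·53
1 = −161·555 + 178·502
1 = 178·2722 − 873·555
1 = −873·22331 + 7162·2722
So 2722·7162 ≡ 1 (mod 22331).

7162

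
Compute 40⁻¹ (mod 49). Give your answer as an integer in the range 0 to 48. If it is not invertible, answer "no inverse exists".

Run Euclid on (49, 40):
49 = 1*40 + 9
40 = 4*9 + 4
9 = 2*4 + 1
4 = 4*1 + 0
gcd = 1, so the inverse exists. Back-substitute:
1 = 9 − 2·4
1 = −2·40 + 9·9
1 = 9·49 − 11·40
Hence 40⁻¹ ≡ -11 ≡ 38 (mod 49).

38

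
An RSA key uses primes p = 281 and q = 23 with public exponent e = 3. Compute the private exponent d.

4107

φ(n) = (p−1)(q−1) = 280·22 = 6160.
Need d with 3·d ≡ 1 (mod 6160). Apply the extended Euclidean algorithm:
6160 = 2053×3 + 1
3 = 3×1 + 0
Back-substitute:
1 = 6160 − 2053·3
So 3·(-2053) ≡ 1 (mod 6160), hence d ≡ -2053 ≡ 4107 (mod 6160).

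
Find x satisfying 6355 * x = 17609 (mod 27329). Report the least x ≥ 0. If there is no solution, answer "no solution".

321

First find gcd(6355, 27329):
27329 = 4*6355 + 1909
6355 = 3*1909 + 628
1909 = 3*628 + 25
628 = 25*25 + 3
25 = 8*3 + 1
3 = 3*1 + 0
gcd = 1, so a unique solution mod 27329 exists.
Back-substitute for the Bézout coefficients:
1 = 25 − 8·3
1 = −8·628 + 201·25
1 = 201·1909 − 611·628
1 = −611·6355 + 2034·1909
1 = 2034·27329 − 8747·6355
So 6355·(-8747) ≡ 1 (mod 27329), giving 6355⁻¹ ≡ 18582.
x ≡ 6355⁻¹·17609 ≡ 18582·17609 ≡ 321 (mod 27329).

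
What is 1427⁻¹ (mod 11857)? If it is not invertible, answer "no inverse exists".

9007

Extended Euclidean algorithm:
11857 = 8×1427 + 441
1427 = 3×441 + 104
441 = 4×104 + 25
104 = 4×25 + 4
25 = 6×4 + 1
4 = 4×1 + 0
The gcd is 1. Working backward:
1 = 25 − 6·4
1 = −6·104 + 25·25
1 = 25·441 − 106·104
1 = −106·1427 + 343·441
1 = 343·11857 − 2850·1427
Hence 1427⁻¹ ≡ -2850 ≡ 9007 (mod 11857).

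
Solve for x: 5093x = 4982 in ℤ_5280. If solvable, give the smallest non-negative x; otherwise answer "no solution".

gcd(5093, 5280):
5280 = 1·5093 + 187
5093 = 27·187 + 44
187 = 4·44 + 11
44 = 4·11 + 0
gcd = 11, but 11 ∤ 4982, so the congruence has no solution.

no solution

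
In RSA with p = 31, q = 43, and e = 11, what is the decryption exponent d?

φ(n) = (p−1)(q−1) = 30·42 = 1260.
Need d with 11·d ≡ 1 (mod 1260). Apply the extended Euclidean algorithm:
1260 = 114·11 + 6
11 = 1·6 + 5
6 = 1·5 + 1
5 = 5·1 + 0
Back-substitute:
1 = 6 − 5
1 = −11 + 2·6
1 = 2·1260 − 229·11
So 11·(-229) ≡ 1 (mod 1260), hence d ≡ -229 ≡ 1031 (mod 1260).

1031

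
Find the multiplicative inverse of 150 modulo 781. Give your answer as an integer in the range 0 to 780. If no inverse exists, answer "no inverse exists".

Extended Euclidean algorithm:
781 = 5*150 + 31
150 = 4*31 + 26
31 = 1*26 + 5
26 = 5*5 + 1
5 = 5*1 + 0
Since gcd(150, 781) = 1, back-substitute to write 1 as a combination:
1 = 26 − 5·5
1 = −5·31 + 6·26
1 = 6·150 − 29·31
1 = −29·781 + 151·150
So 150·151 ≡ 1 (mod 781).

151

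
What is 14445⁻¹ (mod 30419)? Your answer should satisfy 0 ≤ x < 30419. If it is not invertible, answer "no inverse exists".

Run Euclid on (30419, 14445):
30419 = 2·14445 + 1529
14445 = 9·1529 + 684
1529 = 2·684 + 161
684 = 4·161 + 40
161 = 4·40 + 1
40 = 40·1 + 0
Since gcd(14445, 30419) = 1, back-substitute to write 1 as a combination:
1 = 161 − 4·40
1 = −4·684 + 17·161
1 = 17·1529 − 38·684
1 = −38·14445 + 359·1529
1 = 359·30419 − 756·14445
Thus 14445·(-756) ≡ 1 (mod 30419); reducing, -756 mod 30419 = 29663.

29663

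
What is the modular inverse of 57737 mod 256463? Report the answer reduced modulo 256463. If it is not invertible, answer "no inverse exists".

124618

Apply the Euclidean algorithm to 256463 and 57737:
256463 = 4·57737 + 25515
57737 = 2·25515 + 6707
25515 = 3·6707 + 5394
6707 = 1·5394 + 1313
5394 = 4·1313 + 142
1313 = 9·142 + 35
142 = 4·35 + 2
35 = 17·2 + 1
2 = 2·1 + 0
The gcd is 1. Working backward:
1 = 35 − 17·2
1 = −17·142 + 69·35
1 = 69·1313 − 638·142
1 = −638·5394 + 2621·1313
1 = 2621·6707 − 3259·5394
1 = −3259·25515 + 12398·6707
1 = 12398·57737 − 28055·25515
1 = −28055·256463 + 124618·57737
So 57737·124618 ≡ 1 (mod 256463).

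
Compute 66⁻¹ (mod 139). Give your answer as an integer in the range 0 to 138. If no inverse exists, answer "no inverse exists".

gcd(139, 66) by repeated division:
139 = 2·66 + 7
66 = 9·7 + 3
7 = 2·3 + 1
3 = 3·1 + 0
gcd = 1, so the inverse exists. Back-substitute:
1 = 7 − 2·3
1 = −2·66 + 19·7
1 = 19·139 − 40·66
Hence 66⁻¹ ≡ -40 ≡ 99 (mod 139).

99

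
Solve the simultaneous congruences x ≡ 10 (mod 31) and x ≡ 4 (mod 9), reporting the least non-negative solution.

103

Write x = 10 + 31·k. Then 31·k ≡ 4 − 10 ≡ 3 (mod 9).
Need 31⁻¹ mod 9. Extended Euclid on (9, 4):
9 = 2·4 + 1
4 = 4·1 + 0
Back-substitute:
1 = 9 − 2·4
31⁻¹ ≡ 7 (mod 9), so k ≡ 7·3 ≡ 3 (mod 9).
x = 10 + 31·3 = 103.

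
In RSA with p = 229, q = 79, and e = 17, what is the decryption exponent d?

φ(n) = (p−1)(q−1) = 228·78 = 17784.
Need d with 17·d ≡ 1 (mod 17784). Apply the extended Euclidean algorithm:
17784 = 1046×17 + 2
17 = 8×2 + 1
2 = 2×1 + 0
Back-substitute:
1 = 17 − 8·2
1 = −8·17784 + 8369·17
So 17·8369 ≡ 1 (mod 17784), hence d = 8369.

8369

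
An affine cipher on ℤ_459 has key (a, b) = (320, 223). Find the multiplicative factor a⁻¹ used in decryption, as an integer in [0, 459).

gcd(459, 320) by repeated division:
459 = 1*320 + 139
320 = 2*139 + 42
139 = 3*42 + 13
42 = 3*13 + 3
13 = 4*3 + 1
3 = 3*1 + 0
gcd = 1, so the inverse exists. Back-substitute:
1 = 13 − 4·3
1 = −4·42 + 13·13
1 = 13·139 − 43·42
1 = −43·320 + 99·139
1 = 99·459 − 142·320
Thus 320·(-142) ≡ 1 (mod 459); reducing, -142 mod 459 = 317.

317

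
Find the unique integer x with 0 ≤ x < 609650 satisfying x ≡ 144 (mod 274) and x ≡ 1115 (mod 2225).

Write x = 144 + 274·k. Then 274·k ≡ 1115 − 144 ≡ 971 (mod 2225).
Need 274⁻¹ mod 2225. Extended Euclid on (2225, 274):
2225 = 8×274 + 33
274 = 8×33 + 10
33 = 3×10 + 3
10 = 3×3 + 1
3 = 3×1 + 0
Back-substitute:
1 = 10 − 3·3
1 = −3·33 + 10·10
1 = 10·274 − 83·33
1 = −83·2225 + 674·274
274⁻¹ ≡ 674 (mod 2225), so k ≡ 674·971 ≡ 304 (mod 2225).
x = 144 + 274·304 = 83440.

83440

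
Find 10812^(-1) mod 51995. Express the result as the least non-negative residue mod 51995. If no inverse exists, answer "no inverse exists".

35553

gcd(51995, 10812) by repeated division:
51995 = 4·10812 + 8747
10812 = 1·8747 + 2065
8747 = 4·2065 + 487
2065 = 4·487 + 117
487 = 4·117 + 19
117 = 6·19 + 3
19 = 6·3 + 1
3 = 3·1 + 0
gcd = 1, so the inverse exists. Back-substitute:
1 = 19 − 6·3
1 = −6·117 + 37·19
1 = 37·487 − 154·117
1 = −154·2065 + 653·487
1 = 653·8747 − 2766·2065
1 = −2766·10812 + 3419·8747
1 = 3419·51995 − 16442·10812
Thus 10812·(-16442) ≡ 1 (mod 51995); reducing, -16442 mod 51995 = 35553.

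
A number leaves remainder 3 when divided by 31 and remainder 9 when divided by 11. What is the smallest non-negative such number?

Write x = 3 + 31·k. Then 31·k ≡ 9 − 3 ≡ 6 (mod 11).
Need 31⁻¹ mod 11. Extended Euclid on (11, 9):
11 = 1×9 + 2
9 = 4×2 + 1
2 = 2×1 + 0
Back-substitute:
1 = 9 − 4·2
1 = −4·11 + 5·9
31⁻¹ ≡ 5 (mod 11), so k ≡ 5·6 ≡ 8 (mod 11).
x = 3 + 31·8 = 251.

251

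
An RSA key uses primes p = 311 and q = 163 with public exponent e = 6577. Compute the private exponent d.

38713

φ(n) = (p−1)(q−1) = 310·162 = 50220.
Need d with 6577·d ≡ 1 (mod 50220). Apply the extended Euclidean algorithm:
50220 = 7×6577 + 4181
6577 = 1×4181 + 2396
4181 = 1×2396 + 1785
2396 = 1×1785 + 611
1785 = 2×611 + 563
611 = 1×563 + 48
563 = 11×48 + 35
48 = 1×35 + 13
35 = 2×13 + 9
13 = 1×9 + 4
9 = 2×4 + 1
4 = 4×1 + 0
Back-substitute:
1 = 9 − 2·4
1 = −2·13 + 3·9
1 = 3·35 − 8·13
1 = −8·48 + 11·35
1 = 11·563 − 129·48
1 = −129·611 + 140·563
1 = 140·1785 − 409·611
1 = −409·2396 + 549·1785
1 = 549·4181 − 958·2396
1 = −958·6577 + 1507·4181
1 = 1507·50220 − 11507·6577
So 6577·(-11507) ≡ 1 (mod 50220), hence d ≡ -11507 ≡ 38713 (mod 50220).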